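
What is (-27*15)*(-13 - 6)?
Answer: 7695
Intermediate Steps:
(-27*15)*(-13 - 6) = -405*(-19) = 7695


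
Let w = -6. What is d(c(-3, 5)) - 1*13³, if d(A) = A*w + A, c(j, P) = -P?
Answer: -2172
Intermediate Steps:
d(A) = -5*A (d(A) = A*(-6) + A = -6*A + A = -5*A)
d(c(-3, 5)) - 1*13³ = -(-5)*5 - 1*13³ = -5*(-5) - 1*2197 = 25 - 2197 = -2172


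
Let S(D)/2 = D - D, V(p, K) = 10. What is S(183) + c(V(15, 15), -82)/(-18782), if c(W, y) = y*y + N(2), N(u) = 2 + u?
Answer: -3364/9391 ≈ -0.35822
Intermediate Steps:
c(W, y) = 4 + y**2 (c(W, y) = y*y + (2 + 2) = y**2 + 4 = 4 + y**2)
S(D) = 0 (S(D) = 2*(D - D) = 2*0 = 0)
S(183) + c(V(15, 15), -82)/(-18782) = 0 + (4 + (-82)**2)/(-18782) = 0 + (4 + 6724)*(-1/18782) = 0 + 6728*(-1/18782) = 0 - 3364/9391 = -3364/9391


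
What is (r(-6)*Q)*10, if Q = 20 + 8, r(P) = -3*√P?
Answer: -840*I*√6 ≈ -2057.6*I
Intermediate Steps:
Q = 28
(r(-6)*Q)*10 = (-3*I*√6*28)*10 = -84*I*√6*10 = -840*I*√6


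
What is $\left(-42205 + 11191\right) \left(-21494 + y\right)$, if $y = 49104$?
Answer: $-856296540$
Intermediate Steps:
$\left(-42205 + 11191\right) \left(-21494 + y\right) = \left(-42205 + 11191\right) \left(-21494 + 49104\right) = \left(-31014\right) 27610 = -856296540$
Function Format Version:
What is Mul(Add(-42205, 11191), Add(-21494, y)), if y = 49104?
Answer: -856296540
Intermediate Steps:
Mul(Add(-42205, 11191), Add(-21494, y)) = Mul(Add(-42205, 11191), Add(-21494, 49104)) = Mul(-31014, 27610) = -856296540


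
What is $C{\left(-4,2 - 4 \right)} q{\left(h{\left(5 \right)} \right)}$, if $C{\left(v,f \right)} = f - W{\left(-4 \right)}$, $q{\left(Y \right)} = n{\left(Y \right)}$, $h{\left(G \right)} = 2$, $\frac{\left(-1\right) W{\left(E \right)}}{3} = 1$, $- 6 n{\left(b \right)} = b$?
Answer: $- \frac{1}{3} \approx -0.33333$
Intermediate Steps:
$n{\left(b \right)} = - \frac{b}{6}$
$W{\left(E \right)} = -3$ ($W{\left(E \right)} = \left(-3\right) 1 = -3$)
$q{\left(Y \right)} = - \frac{Y}{6}$
$C{\left(v,f \right)} = 3 + f$ ($C{\left(v,f \right)} = f - -3 = f + 3 = 3 + f$)
$C{\left(-4,2 - 4 \right)} q{\left(h{\left(5 \right)} \right)} = \left(3 + \left(2 - 4\right)\right) \left(\left(- \frac{1}{6}\right) 2\right) = \left(3 + \left(2 - 4\right)\right) \left(- \frac{1}{3}\right) = \left(3 - 2\right) \left(- \frac{1}{3}\right) = 1 \left(- \frac{1}{3}\right) = - \frac{1}{3}$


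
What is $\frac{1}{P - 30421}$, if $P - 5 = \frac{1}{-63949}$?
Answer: $- \frac{63949}{1945072785} \approx -3.2877 \cdot 10^{-5}$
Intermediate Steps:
$P = \frac{319744}{63949}$ ($P = 5 + \frac{1}{-63949} = 5 - \frac{1}{63949} = \frac{319744}{63949} \approx 5.0$)
$\frac{1}{P - 30421} = \frac{1}{\frac{319744}{63949} - 30421} = \frac{1}{- \frac{1945072785}{63949}} = - \frac{63949}{1945072785}$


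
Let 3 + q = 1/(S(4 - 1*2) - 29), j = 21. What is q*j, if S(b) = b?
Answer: -574/9 ≈ -63.778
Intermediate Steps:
q = -82/27 (q = -3 + 1/((4 - 1*2) - 29) = -3 + 1/((4 - 2) - 29) = -3 + 1/(2 - 29) = -3 + 1/(-27) = -3 - 1/27 = -82/27 ≈ -3.0370)
q*j = -82/27*21 = -574/9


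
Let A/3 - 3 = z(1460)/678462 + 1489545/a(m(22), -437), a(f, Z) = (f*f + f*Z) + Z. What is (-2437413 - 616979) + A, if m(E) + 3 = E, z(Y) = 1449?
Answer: -643210716110533/210549374 ≈ -3.0549e+6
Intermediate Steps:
m(E) = -3 + E
a(f, Z) = Z + f**2 + Z*f (a(f, Z) = (f**2 + Z*f) + Z = Z + f**2 + Z*f)
A = -110392559925/210549374 (A = 9 + 3*(1449/678462 + 1489545/(-437 + (-3 + 22)**2 - 437*(-3 + 22))) = 9 + 3*(1449*(1/678462) + 1489545/(-437 + 19**2 - 437*19)) = 9 + 3*(483/226154 + 1489545/(-437 + 361 - 8303)) = 9 + 3*(483/226154 + 1489545/(-8379)) = 9 + 3*(483/226154 + 1489545*(-1/8379)) = 9 + 3*(483/226154 - 165505/931) = 9 + 3*(-37429168097/210549374) = 9 - 112287504291/210549374 = -110392559925/210549374 ≈ -524.31)
(-2437413 - 616979) + A = (-2437413 - 616979) - 110392559925/210549374 = -3054392 - 110392559925/210549374 = -643210716110533/210549374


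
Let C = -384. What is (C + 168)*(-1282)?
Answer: 276912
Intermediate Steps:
(C + 168)*(-1282) = (-384 + 168)*(-1282) = -216*(-1282) = 276912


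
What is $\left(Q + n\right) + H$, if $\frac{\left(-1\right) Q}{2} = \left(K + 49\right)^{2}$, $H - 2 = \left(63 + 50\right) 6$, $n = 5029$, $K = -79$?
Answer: $3909$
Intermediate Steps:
$H = 680$ ($H = 2 + \left(63 + 50\right) 6 = 2 + 113 \cdot 6 = 2 + 678 = 680$)
$Q = -1800$ ($Q = - 2 \left(-79 + 49\right)^{2} = - 2 \left(-30\right)^{2} = \left(-2\right) 900 = -1800$)
$\left(Q + n\right) + H = \left(-1800 + 5029\right) + 680 = 3229 + 680 = 3909$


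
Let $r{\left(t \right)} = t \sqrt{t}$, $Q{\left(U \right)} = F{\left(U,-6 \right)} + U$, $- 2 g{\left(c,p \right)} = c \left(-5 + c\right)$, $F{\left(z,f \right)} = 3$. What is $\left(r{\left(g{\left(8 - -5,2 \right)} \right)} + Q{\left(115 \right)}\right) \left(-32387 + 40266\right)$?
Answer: $929722 - 819416 i \sqrt{13} \approx 9.2972 \cdot 10^{5} - 2.9544 \cdot 10^{6} i$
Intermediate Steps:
$g{\left(c,p \right)} = - \frac{c \left(-5 + c\right)}{2}$
$Q{\left(U \right)} = 3 + U$
$r{\left(t \right)} = t^{\frac{3}{2}}$
$\left(r{\left(g{\left(8 - -5,2 \right)} \right)} + Q{\left(115 \right)}\right) \left(-32387 + 40266\right) = \left(\left(\frac{\left(8 - -5\right) \left(5 - \left(8 - -5\right)\right)}{2}\right)^{\frac{3}{2}} + \left(3 + 115\right)\right) \left(-32387 + 40266\right) = \left(\left(\frac{\left(8 + 5\right) \left(5 - \left(8 + 5\right)\right)}{2}\right)^{\frac{3}{2}} + 118\right) 7879 = \left(\left(\frac{1}{2} \cdot 13 \left(5 - 13\right)\right)^{\frac{3}{2}} + 118\right) 7879 = \left(\left(\frac{1}{2} \cdot 13 \left(-8\right)\right)^{\frac{3}{2}} + 118\right) 7879 = \left(\left(-52\right)^{\frac{3}{2}} + 118\right) 7879 = \left(- 104 i \sqrt{13} + 118\right) 7879 = \left(118 - 104 i \sqrt{13}\right) 7879 = 929722 - 819416 i \sqrt{13}$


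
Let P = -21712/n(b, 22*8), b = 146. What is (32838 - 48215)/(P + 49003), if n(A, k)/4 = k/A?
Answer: -338294/979005 ≈ -0.34555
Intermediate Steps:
n(A, k) = 4*k/A (n(A, k) = 4*(k/A) = 4*k/A)
P = -99061/22 (P = -21712/(4*(22*8)/146) = -21712/(4*176*(1/146)) = -21712/352/73 = -21712*73/352 = -99061/22 ≈ -4502.8)
(32838 - 48215)/(P + 49003) = (32838 - 48215)/(-99061/22 + 49003) = -15377/979005/22 = -15377*22/979005 = -338294/979005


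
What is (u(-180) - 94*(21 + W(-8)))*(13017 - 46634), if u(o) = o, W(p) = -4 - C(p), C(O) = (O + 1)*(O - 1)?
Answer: -139308848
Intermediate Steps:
C(O) = (1 + O)*(-1 + O)
W(p) = -3 - p² (W(p) = -4 - (-1 + p²) = -4 + (1 - p²) = -3 - p²)
(u(-180) - 94*(21 + W(-8)))*(13017 - 46634) = (-180 - 94*(21 + (-3 - 1*(-8)²)))*(13017 - 46634) = (-180 - 94*(21 + (-3 - 1*64)))*(-33617) = (-180 - 94*(21 + (-3 - 64)))*(-33617) = (-180 - 94*(21 - 67))*(-33617) = (-180 - 94*(-46))*(-33617) = (-180 + 4324)*(-33617) = 4144*(-33617) = -139308848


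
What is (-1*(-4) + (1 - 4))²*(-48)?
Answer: -48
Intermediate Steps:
(-1*(-4) + (1 - 4))²*(-48) = (4 - 3)²*(-48) = 1²*(-48) = 1*(-48) = -48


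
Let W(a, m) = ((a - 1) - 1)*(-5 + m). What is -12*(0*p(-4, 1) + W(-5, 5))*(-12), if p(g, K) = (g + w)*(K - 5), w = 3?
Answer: 0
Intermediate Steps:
W(a, m) = (-5 + m)*(-2 + a) (W(a, m) = ((-1 + a) - 1)*(-5 + m) = (-2 + a)*(-5 + m) = (-5 + m)*(-2 + a))
p(g, K) = (-5 + K)*(3 + g) (p(g, K) = (g + 3)*(K - 5) = (3 + g)*(-5 + K) = (-5 + K)*(3 + g))
-12*(0*p(-4, 1) + W(-5, 5))*(-12) = -12*(0*(-15 - 5*(-4) + 3*1 + 1*(-4)) + (10 - 5*(-5) - 2*5 - 5*5))*(-12) = -12*(0*(-15 + 20 + 3 - 4) + (10 + 25 - 10 - 25))*(-12) = -12*(0*4 + 0)*(-12) = -12*(0 + 0)*(-12) = -12*0*(-12) = 0*(-12) = 0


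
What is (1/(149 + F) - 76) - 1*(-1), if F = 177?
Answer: -24449/326 ≈ -74.997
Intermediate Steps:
(1/(149 + F) - 76) - 1*(-1) = (1/(149 + 177) - 76) - 1*(-1) = (1/326 - 76) + 1 = -24775/326 + 1 = -24449/326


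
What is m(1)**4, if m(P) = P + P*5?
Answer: 1296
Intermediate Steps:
m(P) = 6*P (m(P) = P + 5*P = 6*P)
m(1)**4 = (6*1)**4 = 6**4 = 1296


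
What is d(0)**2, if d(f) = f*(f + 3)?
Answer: 0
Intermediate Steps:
d(f) = f*(3 + f)
d(0)**2 = (0*(3 + 0))**2 = (0*3)**2 = 0**2 = 0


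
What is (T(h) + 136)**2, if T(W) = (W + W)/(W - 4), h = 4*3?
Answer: 19321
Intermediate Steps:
h = 12
T(W) = 2*W/(-4 + W) (T(W) = (2*W)/(-4 + W) = 2*W/(-4 + W))
(T(h) + 136)**2 = (2*12/(-4 + 12) + 136)**2 = (2*12/8 + 136)**2 = (2*12*(1/8) + 136)**2 = (3 + 136)**2 = 139**2 = 19321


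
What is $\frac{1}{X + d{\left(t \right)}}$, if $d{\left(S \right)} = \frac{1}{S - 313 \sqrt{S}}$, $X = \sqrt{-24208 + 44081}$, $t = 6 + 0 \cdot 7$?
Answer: $\frac{6 - 313 \sqrt{6}}{1 + \sqrt{19873} \left(6 - 313 \sqrt{6}\right)} \approx 0.0070937$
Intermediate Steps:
$t = 6$ ($t = 6 + 0 = 6$)
$X = \sqrt{19873} \approx 140.97$
$\frac{1}{X + d{\left(t \right)}} = \frac{1}{\sqrt{19873} + \frac{1}{6 - 313 \sqrt{6}}}$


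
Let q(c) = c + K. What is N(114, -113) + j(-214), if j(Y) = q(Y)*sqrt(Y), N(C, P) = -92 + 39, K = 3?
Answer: -53 - 211*I*sqrt(214) ≈ -53.0 - 3086.7*I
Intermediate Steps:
N(C, P) = -53
q(c) = 3 + c (q(c) = c + 3 = 3 + c)
j(Y) = sqrt(Y)*(3 + Y) (j(Y) = (3 + Y)*sqrt(Y) = sqrt(Y)*(3 + Y))
N(114, -113) + j(-214) = -53 + sqrt(-214)*(3 - 214) = -53 + (I*sqrt(214))*(-211) = -53 - 211*I*sqrt(214)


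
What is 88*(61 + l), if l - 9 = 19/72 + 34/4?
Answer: 62381/9 ≈ 6931.2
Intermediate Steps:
l = 1279/72 (l = 9 + (19/72 + 34/4) = 9 + (19*(1/72) + 34*(1/4)) = 9 + (19/72 + 17/2) = 9 + 631/72 = 1279/72 ≈ 17.764)
88*(61 + l) = 88*(61 + 1279/72) = 88*(5671/72) = 62381/9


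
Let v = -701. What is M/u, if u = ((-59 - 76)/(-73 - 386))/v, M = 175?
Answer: -417095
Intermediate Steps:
u = -5/11917 (u = ((-59 - 76)/(-73 - 386))/(-701) = -135/(-459)*(-1/701) = -135*(-1/459)*(-1/701) = (5/17)*(-1/701) = -5/11917 ≈ -0.00041957)
M/u = 175/(-5/11917) = 175*(-11917/5) = -417095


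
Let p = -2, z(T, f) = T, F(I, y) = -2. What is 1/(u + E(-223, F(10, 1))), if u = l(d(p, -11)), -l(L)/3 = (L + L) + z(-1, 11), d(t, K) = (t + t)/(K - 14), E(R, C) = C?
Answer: 25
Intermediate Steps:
d(t, K) = 2*t/(-14 + K) (d(t, K) = (2*t)/(-14 + K) = 2*t/(-14 + K))
l(L) = 3 - 6*L (l(L) = -3*((L + L) - 1) = -3*(2*L - 1) = -3*(-1 + 2*L) = 3 - 6*L)
u = 51/25 (u = 3 - 12*(-2)/(-14 - 11) = 3 - 12*(-2)/(-25) = 3 - 12*(-2)*(-1)/25 = 3 - 6*4/25 = 3 - 24/25 = 51/25 ≈ 2.0400)
1/(u + E(-223, F(10, 1))) = 1/(51/25 - 2) = 1/(1/25) = 25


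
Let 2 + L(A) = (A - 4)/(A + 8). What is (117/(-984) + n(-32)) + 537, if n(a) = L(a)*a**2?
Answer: 8161/328 ≈ 24.881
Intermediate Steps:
L(A) = -2 + (-4 + A)/(8 + A) (L(A) = -2 + (A - 4)/(A + 8) = -2 + (-4 + A)/(8 + A))
n(a) = a**2*(-20 - a)/(8 + a) (n(a) = ((-20 - a)/(8 + a))*a**2 = a**2*(-20 - a)/(8 + a))
(117/(-984) + n(-32)) + 537 = (117/(-984) + (-32)**2*(-20 - 1*(-32))/(8 - 32)) + 537 = (117*(-1/984) + 1024*(-20 + 32)/(-24)) + 537 = (-39/328 + 1024*(-1/24)*12) + 537 = (-39/328 - 512) + 537 = -167975/328 + 537 = 8161/328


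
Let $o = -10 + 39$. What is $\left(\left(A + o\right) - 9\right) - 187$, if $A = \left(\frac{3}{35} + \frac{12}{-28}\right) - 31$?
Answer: $- \frac{6942}{35} \approx -198.34$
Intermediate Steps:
$o = 29$
$A = - \frac{1097}{35}$ ($A = \left(3 \cdot \frac{1}{35} + 12 \left(- \frac{1}{28}\right)\right) - 31 = \left(\frac{3}{35} - \frac{3}{7}\right) - 31 = - \frac{12}{35} - 31 = - \frac{1097}{35} \approx -31.343$)
$\left(\left(A + o\right) - 9\right) - 187 = \left(\left(- \frac{1097}{35} + 29\right) - 9\right) - 187 = \left(- \frac{82}{35} - 9\right) - 187 = - \frac{397}{35} - 187 = - \frac{6942}{35}$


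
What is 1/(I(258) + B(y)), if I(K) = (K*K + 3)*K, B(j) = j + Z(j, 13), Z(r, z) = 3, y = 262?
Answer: 1/17174551 ≈ 5.8226e-8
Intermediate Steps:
B(j) = 3 + j (B(j) = j + 3 = 3 + j)
I(K) = K*(3 + K²) (I(K) = (K² + 3)*K = (3 + K²)*K = K*(3 + K²))
1/(I(258) + B(y)) = 1/(258*(3 + 258²) + (3 + 262)) = 1/(258*(3 + 66564) + 265) = 1/(258*66567 + 265) = 1/(17174286 + 265) = 1/17174551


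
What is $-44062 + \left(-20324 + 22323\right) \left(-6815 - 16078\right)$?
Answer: $-45807169$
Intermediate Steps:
$-44062 + \left(-20324 + 22323\right) \left(-6815 - 16078\right) = -44062 + 1999 \left(-22893\right) = -44062 - 45763107 = -45807169$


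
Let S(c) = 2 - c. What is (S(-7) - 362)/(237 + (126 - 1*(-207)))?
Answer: -353/570 ≈ -0.61930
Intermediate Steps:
(S(-7) - 362)/(237 + (126 - 1*(-207))) = ((2 - 1*(-7)) - 362)/(237 + (126 - 1*(-207))) = ((2 + 7) - 362)/(237 + (126 + 207)) = (9 - 362)/(237 + 333) = -353/570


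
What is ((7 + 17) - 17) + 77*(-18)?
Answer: -1379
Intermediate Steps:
((7 + 17) - 17) + 77*(-18) = (24 - 17) - 1386 = 7 - 1386 = -1379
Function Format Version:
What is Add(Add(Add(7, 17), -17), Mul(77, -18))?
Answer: -1379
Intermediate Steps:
Add(Add(Add(7, 17), -17), Mul(77, -18)) = Add(Add(24, -17), -1386) = Add(7, -1386) = -1379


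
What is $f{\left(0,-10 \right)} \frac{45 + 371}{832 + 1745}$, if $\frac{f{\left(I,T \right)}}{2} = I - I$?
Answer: $0$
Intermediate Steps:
$f{\left(I,T \right)} = 0$ ($f{\left(I,T \right)} = 2 \left(I - I\right) = 2 \cdot 0 = 0$)
$f{\left(0,-10 \right)} \frac{45 + 371}{832 + 1745} = 0 \frac{45 + 371}{832 + 1745} = 0 \cdot \frac{416}{2577} = 0$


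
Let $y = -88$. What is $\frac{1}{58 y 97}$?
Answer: $- \frac{1}{495088} \approx -2.0198 \cdot 10^{-6}$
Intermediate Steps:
$\frac{1}{58 y 97} = \frac{1}{58 \left(-88\right) 97} = \frac{1}{\left(-5104\right) 97} = \frac{1}{-495088} = - \frac{1}{495088}$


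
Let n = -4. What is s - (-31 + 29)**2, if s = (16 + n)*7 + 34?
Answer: 114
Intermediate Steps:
s = 118 (s = (16 - 4)*7 + 34 = 12*7 + 34 = 84 + 34 = 118)
s - (-31 + 29)**2 = 118 - (-31 + 29)**2 = 118 - 1*(-2)**2 = 118 - 1*4 = 118 - 4 = 114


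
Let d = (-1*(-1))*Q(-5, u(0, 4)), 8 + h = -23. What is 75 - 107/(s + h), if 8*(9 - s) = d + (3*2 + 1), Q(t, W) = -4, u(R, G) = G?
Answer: 14281/179 ≈ 79.782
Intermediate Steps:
h = -31 (h = -8 - 23 = -31)
d = -4 (d = -1*(-1)*(-4) = 1*(-4) = -4)
s = 69/8 (s = 9 - (-4 + (3*2 + 1))/8 = 9 - (-4 + (6 + 1))/8 = 9 - (-4 + 7)/8 = 9 - ⅛*3 = 9 - 3/8 = 69/8 ≈ 8.6250)
75 - 107/(s + h) = 75 - 107/(69/8 - 31) = 75 - 107/(-179/8) = 75 - 107*(-8/179) = 75 + 856/179 = 14281/179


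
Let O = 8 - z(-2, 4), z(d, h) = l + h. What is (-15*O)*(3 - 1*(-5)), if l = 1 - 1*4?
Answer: -840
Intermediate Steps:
l = -3 (l = 1 - 4 = -3)
z(d, h) = -3 + h
O = 7 (O = 8 - (-3 + 4) = 8 - 1*1 = 8 - 1 = 7)
(-15*O)*(3 - 1*(-5)) = (-15*7)*(3 - 1*(-5)) = -105*(3 + 5) = -105*8 = -840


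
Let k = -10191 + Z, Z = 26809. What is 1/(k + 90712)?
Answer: 1/107330 ≈ 9.3171e-6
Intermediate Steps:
k = 16618 (k = -10191 + 26809 = 16618)
1/(k + 90712) = 1/(16618 + 90712) = 1/107330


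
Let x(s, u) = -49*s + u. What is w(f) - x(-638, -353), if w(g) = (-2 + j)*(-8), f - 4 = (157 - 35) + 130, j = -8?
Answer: -30829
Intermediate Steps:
x(s, u) = u - 49*s
f = 256 (f = 4 + ((157 - 35) + 130) = 4 + (122 + 130) = 4 + 252 = 256)
w(g) = 80 (w(g) = (-2 - 8)*(-8) = -10*(-8) = 80)
w(f) - x(-638, -353) = 80 - (-353 - 49*(-638)) = 80 - (-353 + 31262) = 80 - 1*30909 = 80 - 30909 = -30829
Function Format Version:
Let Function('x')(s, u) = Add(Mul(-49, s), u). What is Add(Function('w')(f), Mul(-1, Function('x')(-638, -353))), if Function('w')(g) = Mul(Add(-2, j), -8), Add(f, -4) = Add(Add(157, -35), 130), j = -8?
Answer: -30829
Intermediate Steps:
Function('x')(s, u) = Add(u, Mul(-49, s))
f = 256 (f = Add(4, Add(Add(157, -35), 130)) = Add(4, Add(122, 130)) = Add(4, 252) = 256)
Function('w')(g) = 80 (Function('w')(g) = Mul(Add(-2, -8), -8) = Mul(-10, -8) = 80)
Add(Function('w')(f), Mul(-1, Function('x')(-638, -353))) = Add(80, Mul(-1, Add(-353, Mul(-49, -638)))) = Add(80, Mul(-1, Add(-353, 31262))) = Add(80, Mul(-1, 30909)) = Add(80, -30909) = -30829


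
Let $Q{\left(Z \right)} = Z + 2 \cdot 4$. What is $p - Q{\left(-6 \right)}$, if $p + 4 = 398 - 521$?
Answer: $-129$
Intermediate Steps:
$p = -127$ ($p = -4 + \left(398 - 521\right) = -4 - 123 = -127$)
$Q{\left(Z \right)} = 8 + Z$ ($Q{\left(Z \right)} = Z + 8 = 8 + Z$)
$p - Q{\left(-6 \right)} = -127 - \left(8 - 6\right) = -127 - 2 = -129$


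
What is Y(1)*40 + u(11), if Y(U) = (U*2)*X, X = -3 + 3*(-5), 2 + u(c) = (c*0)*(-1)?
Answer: -1442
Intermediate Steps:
u(c) = -2 (u(c) = -2 + (c*0)*(-1) = -2 + 0*(-1) = -2 + 0 = -2)
X = -18 (X = -3 - 15 = -18)
Y(U) = -36*U (Y(U) = (U*2)*(-18) = (2*U)*(-18) = -36*U)
Y(1)*40 + u(11) = -36*1*40 - 2 = -36*40 - 2 = -1440 - 2 = -1442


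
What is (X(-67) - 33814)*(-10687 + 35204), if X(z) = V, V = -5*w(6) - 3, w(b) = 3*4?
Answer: -830562409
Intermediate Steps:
w(b) = 12
V = -63 (V = -5*12 - 3 = -60 - 3 = -63)
X(z) = -63
(X(-67) - 33814)*(-10687 + 35204) = (-63 - 33814)*(-10687 + 35204) = -33877*24517 = -830562409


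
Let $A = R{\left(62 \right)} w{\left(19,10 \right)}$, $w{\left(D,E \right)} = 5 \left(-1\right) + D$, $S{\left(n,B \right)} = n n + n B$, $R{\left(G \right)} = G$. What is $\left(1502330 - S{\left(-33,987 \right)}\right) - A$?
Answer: $1532944$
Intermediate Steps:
$S{\left(n,B \right)} = n^{2} + B n$
$w{\left(D,E \right)} = -5 + D$
$A = 868$ ($A = 62 \left(-5 + 19\right) = 62 \cdot 14 = 868$)
$\left(1502330 - S{\left(-33,987 \right)}\right) - A = \left(1502330 - - 33 \left(987 - 33\right)\right) - 868 = \left(1502330 - \left(-33\right) 954\right) - 868 = \left(1502330 - -31482\right) - 868 = \left(1502330 + 31482\right) - 868 = 1533812 - 868 = 1532944$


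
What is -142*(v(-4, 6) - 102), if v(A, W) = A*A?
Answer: 12212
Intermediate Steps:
v(A, W) = A**2
-142*(v(-4, 6) - 102) = -142*((-4)**2 - 102) = -142*(16 - 102) = -142*(-86) = 12212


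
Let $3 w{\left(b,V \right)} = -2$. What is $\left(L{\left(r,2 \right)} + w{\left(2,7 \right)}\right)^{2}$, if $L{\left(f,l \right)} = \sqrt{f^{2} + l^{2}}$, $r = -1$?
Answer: $\frac{49}{9} - \frac{4 \sqrt{5}}{3} \approx 2.463$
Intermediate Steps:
$w{\left(b,V \right)} = - \frac{2}{3}$ ($w{\left(b,V \right)} = \frac{1}{3} \left(-2\right) = - \frac{2}{3}$)
$\left(L{\left(r,2 \right)} + w{\left(2,7 \right)}\right)^{2} = \left(\sqrt{\left(-1\right)^{2} + 2^{2}} - \frac{2}{3}\right)^{2} = \left(\sqrt{1 + 4} - \frac{2}{3}\right)^{2} = \left(\sqrt{5} - \frac{2}{3}\right)^{2} = \left(- \frac{2}{3} + \sqrt{5}\right)^{2}$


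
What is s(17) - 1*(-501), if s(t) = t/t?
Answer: 502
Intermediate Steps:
s(t) = 1
s(17) - 1*(-501) = 1 - 1*(-501) = 1 + 501 = 502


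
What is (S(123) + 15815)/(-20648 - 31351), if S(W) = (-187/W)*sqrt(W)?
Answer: -15815/51999 + 187*sqrt(123)/6395877 ≈ -0.30382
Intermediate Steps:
S(W) = -187/sqrt(W)
(S(123) + 15815)/(-20648 - 31351) = (-187*sqrt(123)/123 + 15815)/(-20648 - 31351) = (-187*sqrt(123)/123 + 15815)/(-51999) = (-187*sqrt(123)/123 + 15815)*(-1/51999) = (15815 - 187*sqrt(123)/123)*(-1/51999) = -15815/51999 + 187*sqrt(123)/6395877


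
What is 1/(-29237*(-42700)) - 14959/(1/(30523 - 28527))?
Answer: -37275526115063599/1248419900 ≈ -2.9858e+7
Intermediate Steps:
1/(-29237*(-42700)) - 14959/(1/(30523 - 28527)) = -1/29237*(-1/42700) - 14959/(1/1996) = 1/1248419900 - 14959/1/1996 = 1/1248419900 - 14959*1996 = 1/1248419900 - 29858164 = -37275526115063599/1248419900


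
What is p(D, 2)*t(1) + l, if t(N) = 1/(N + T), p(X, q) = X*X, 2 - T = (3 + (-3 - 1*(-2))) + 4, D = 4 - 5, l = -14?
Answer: -43/3 ≈ -14.333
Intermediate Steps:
D = -1
T = -4 (T = 2 - ((3 + (-3 - 1*(-2))) + 4) = 2 - ((3 + (-3 + 2)) + 4) = 2 - ((3 - 1) + 4) = 2 - (2 + 4) = 2 - 1*6 = 2 - 6 = -4)
p(X, q) = X²
t(N) = 1/(-4 + N) (t(N) = 1/(N - 4) = 1/(-4 + N))
p(D, 2)*t(1) + l = (-1)²/(-4 + 1) - 14 = 1/(-3) - 14 = 1*(-⅓) - 14 = -⅓ - 14 = -43/3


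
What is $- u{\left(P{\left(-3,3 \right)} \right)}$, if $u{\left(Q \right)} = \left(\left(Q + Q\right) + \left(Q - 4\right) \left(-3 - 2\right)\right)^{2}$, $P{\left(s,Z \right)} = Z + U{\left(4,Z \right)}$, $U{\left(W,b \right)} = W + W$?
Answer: $-169$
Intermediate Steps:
$U{\left(W,b \right)} = 2 W$
$P{\left(s,Z \right)} = 8 + Z$ ($P{\left(s,Z \right)} = Z + 2 \cdot 4 = Z + 8 = 8 + Z$)
$u{\left(Q \right)} = \left(20 - 3 Q\right)^{2}$ ($u{\left(Q \right)} = \left(2 Q + \left(-4 + Q\right) \left(-5\right)\right)^{2} = \left(2 Q - \left(-20 + 5 Q\right)\right)^{2} = \left(20 - 3 Q\right)^{2}$)
$- u{\left(P{\left(-3,3 \right)} \right)} = - \left(-20 + 3 \left(8 + 3\right)\right)^{2} = - \left(-20 + 3 \cdot 11\right)^{2} = - \left(-20 + 33\right)^{2} = - 13^{2} = \left(-1\right) 169 = -169$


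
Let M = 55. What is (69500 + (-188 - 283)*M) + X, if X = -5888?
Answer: 37707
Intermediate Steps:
(69500 + (-188 - 283)*M) + X = (69500 + (-188 - 283)*55) - 5888 = (69500 - 471*55) - 5888 = (69500 - 25905) - 5888 = 43595 - 5888 = 37707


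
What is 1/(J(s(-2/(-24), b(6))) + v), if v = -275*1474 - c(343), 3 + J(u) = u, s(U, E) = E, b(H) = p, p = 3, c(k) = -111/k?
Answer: -343/139034939 ≈ -2.4670e-6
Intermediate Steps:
b(H) = 3
J(u) = -3 + u
v = -139034939/343 (v = -275*1474 - (-111)/343 = -405350 - (-111)/343 = -405350 - 1*(-111/343) = -405350 + 111/343 = -139034939/343 ≈ -4.0535e+5)
1/(J(s(-2/(-24), b(6))) + v) = 1/((-3 + 3) - 139034939/343) = 1/(0 - 139034939/343) = 1/(-139034939/343) = -343/139034939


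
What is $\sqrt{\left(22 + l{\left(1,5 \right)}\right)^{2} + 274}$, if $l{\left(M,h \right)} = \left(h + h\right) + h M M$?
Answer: $\sqrt{1643} \approx 40.534$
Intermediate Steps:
$l{\left(M,h \right)} = 2 h + h M^{2}$ ($l{\left(M,h \right)} = 2 h + M h M = 2 h + h M^{2}$)
$\sqrt{\left(22 + l{\left(1,5 \right)}\right)^{2} + 274} = \sqrt{\left(22 + 5 \left(2 + 1^{2}\right)\right)^{2} + 274} = \sqrt{\left(22 + 5 \left(2 + 1\right)\right)^{2} + 274} = \sqrt{\left(22 + 5 \cdot 3\right)^{2} + 274} = \sqrt{\left(22 + 15\right)^{2} + 274} = \sqrt{37^{2} + 274} = \sqrt{1369 + 274} = \sqrt{1643}$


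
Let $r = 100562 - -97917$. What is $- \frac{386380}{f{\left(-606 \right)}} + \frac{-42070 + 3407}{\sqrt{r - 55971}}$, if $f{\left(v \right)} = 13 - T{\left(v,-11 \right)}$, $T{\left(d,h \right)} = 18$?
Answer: $77276 - \frac{1681 \sqrt{35627}}{3098} \approx 77174.0$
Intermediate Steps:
$r = 198479$ ($r = 100562 + 97917 = 198479$)
$f{\left(v \right)} = -5$ ($f{\left(v \right)} = 13 - 18 = -5$)
$- \frac{386380}{f{\left(-606 \right)}} + \frac{-42070 + 3407}{\sqrt{r - 55971}} = - \frac{386380}{-5} + \frac{-42070 + 3407}{\sqrt{198479 - 55971}} = \left(-386380\right) \left(- \frac{1}{5}\right) - \frac{38663}{\sqrt{142508}} = 77276 - \frac{38663}{2 \sqrt{35627}} = 77276 - 38663 \frac{\sqrt{35627}}{71254} = 77276 - \frac{1681 \sqrt{35627}}{3098}$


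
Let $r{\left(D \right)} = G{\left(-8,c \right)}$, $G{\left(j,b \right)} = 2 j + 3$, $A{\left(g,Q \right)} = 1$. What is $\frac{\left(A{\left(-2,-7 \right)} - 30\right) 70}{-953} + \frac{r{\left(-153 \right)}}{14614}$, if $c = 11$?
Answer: $\frac{29654031}{13927142} \approx 2.1292$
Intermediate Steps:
$G{\left(j,b \right)} = 3 + 2 j$
$r{\left(D \right)} = -13$ ($r{\left(D \right)} = 3 + 2 \left(-8\right) = 3 - 16 = -13$)
$\frac{\left(A{\left(-2,-7 \right)} - 30\right) 70}{-953} + \frac{r{\left(-153 \right)}}{14614} = \frac{\left(1 - 30\right) 70}{-953} - \frac{13}{14614} = \left(-29\right) 70 \left(- \frac{1}{953}\right) - \frac{13}{14614} = \left(-2030\right) \left(- \frac{1}{953}\right) - \frac{13}{14614} = \frac{2030}{953} - \frac{13}{14614} = \frac{29654031}{13927142}$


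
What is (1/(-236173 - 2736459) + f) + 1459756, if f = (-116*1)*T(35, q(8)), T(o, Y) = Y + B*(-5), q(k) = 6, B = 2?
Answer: 4340696699039/2972632 ≈ 1.4602e+6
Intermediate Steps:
T(o, Y) = -10 + Y (T(o, Y) = Y + 2*(-5) = Y - 10 = -10 + Y)
f = 464 (f = (-116*1)*(-10 + 6) = -116*(-4) = 464)
(1/(-236173 - 2736459) + f) + 1459756 = (1/(-236173 - 2736459) + 464) + 1459756 = (1/(-2972632) + 464) + 1459756 = (-1/2972632 + 464) + 1459756 = 1379301247/2972632 + 1459756 = 4340696699039/2972632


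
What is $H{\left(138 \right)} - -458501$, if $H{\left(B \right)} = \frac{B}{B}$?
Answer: $458502$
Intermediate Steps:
$H{\left(B \right)} = 1$
$H{\left(138 \right)} - -458501 = 1 - -458501 = 1 + 458501 = 458502$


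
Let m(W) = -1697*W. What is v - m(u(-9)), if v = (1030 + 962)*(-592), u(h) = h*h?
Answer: -1041807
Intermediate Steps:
u(h) = h²
v = -1179264 (v = 1992*(-592) = -1179264)
v - m(u(-9)) = -1179264 - (-1697)*(-9)² = -1179264 - (-1697)*81 = -1179264 - 1*(-137457) = -1179264 + 137457 = -1041807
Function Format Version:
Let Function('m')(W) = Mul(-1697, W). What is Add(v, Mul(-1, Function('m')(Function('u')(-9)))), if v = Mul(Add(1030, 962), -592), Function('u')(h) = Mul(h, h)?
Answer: -1041807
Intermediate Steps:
Function('u')(h) = Pow(h, 2)
v = -1179264 (v = Mul(1992, -592) = -1179264)
Add(v, Mul(-1, Function('m')(Function('u')(-9)))) = Add(-1179264, Mul(-1, Mul(-1697, Pow(-9, 2)))) = Add(-1179264, Mul(-1, Mul(-1697, 81))) = Add(-1179264, Mul(-1, -137457)) = Add(-1179264, 137457) = -1041807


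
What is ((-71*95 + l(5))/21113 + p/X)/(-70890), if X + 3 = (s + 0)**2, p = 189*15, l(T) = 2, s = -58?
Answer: -18596066/2515205307885 ≈ -7.3935e-6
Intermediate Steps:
p = 2835
X = 3361 (X = -3 + (-58 + 0)**2 = -3 + (-58)**2 = -3 + 3364 = 3361)
((-71*95 + l(5))/21113 + p/X)/(-70890) = ((-71*95 + 2)/21113 + 2835/3361)/(-70890) = ((-6745 + 2)*(1/21113) + 2835*(1/3361))*(-1/70890) = (-6743*1/21113 + 2835/3361)*(-1/70890) = (-6743/21113 + 2835/3361)*(-1/70890) = (37192132/70960793)*(-1/70890) = -18596066/2515205307885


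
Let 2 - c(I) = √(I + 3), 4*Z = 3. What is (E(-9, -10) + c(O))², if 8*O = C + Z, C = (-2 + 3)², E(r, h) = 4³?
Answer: (528 - √206)²/64 ≈ 4122.4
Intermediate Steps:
Z = ¾ (Z = (¼)*3 = ¾ ≈ 0.75000)
E(r, h) = 64
C = 1 (C = 1² = 1)
O = 7/32 (O = (1 + ¾)/8 = (⅛)*(7/4) = 7/32 ≈ 0.21875)
c(I) = 2 - √(3 + I) (c(I) = 2 - √(I + 3) = 2 - √(3 + I))
(E(-9, -10) + c(O))² = (64 + (2 - √(3 + 7/32)))² = (64 + (2 - √(103/32)))² = (64 + (2 - √206/8))² = (66 - √206/8)²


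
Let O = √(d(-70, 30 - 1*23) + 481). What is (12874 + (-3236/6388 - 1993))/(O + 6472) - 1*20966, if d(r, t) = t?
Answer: -175294238552742/8361551839 - 4344037*√122/8361551839 ≈ -20964.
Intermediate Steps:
O = 2*√122 (O = √((30 - 1*23) + 481) = √((30 - 23) + 481) = √(7 + 481) = √488 = 2*√122 ≈ 22.091)
(12874 + (-3236/6388 - 1993))/(O + 6472) - 1*20966 = (12874 + (-3236/6388 - 1993))/(2*√122 + 6472) - 1*20966 = (12874 + (-3236*1/6388 - 1993))/(6472 + 2*√122) - 20966 = (12874 + (-809/1597 - 1993))/(6472 + 2*√122) - 20966 = (12874 - 3183630/1597)/(6472 + 2*√122) - 20966 = 17376148/(1597*(6472 + 2*√122)) - 20966 = -20966 + 17376148/(1597*(6472 + 2*√122))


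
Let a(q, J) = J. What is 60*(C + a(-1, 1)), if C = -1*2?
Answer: -60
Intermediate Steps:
C = -2
60*(C + a(-1, 1)) = 60*(-2 + 1) = 60*(-1) = -60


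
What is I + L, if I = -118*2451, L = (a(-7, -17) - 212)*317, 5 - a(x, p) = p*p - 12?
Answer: -442646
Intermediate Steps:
a(x, p) = 17 - p² (a(x, p) = 5 - (p*p - 12) = 5 - (p² - 12) = 5 - (-12 + p²) = 5 + (12 - p²) = 17 - p²)
L = -153428 (L = ((17 - 1*(-17)²) - 212)*317 = ((17 - 1*289) - 212)*317 = ((17 - 289) - 212)*317 = (-272 - 212)*317 = -484*317 = -153428)
I = -289218
I + L = -289218 - 153428 = -442646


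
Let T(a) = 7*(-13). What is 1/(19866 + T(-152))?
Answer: 1/19775 ≈ 5.0569e-5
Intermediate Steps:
T(a) = -91
1/(19866 + T(-152)) = 1/(19866 - 91) = 1/19775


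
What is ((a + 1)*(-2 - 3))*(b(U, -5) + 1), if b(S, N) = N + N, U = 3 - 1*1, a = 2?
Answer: 135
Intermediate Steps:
U = 2 (U = 3 - 1 = 2)
b(S, N) = 2*N
((a + 1)*(-2 - 3))*(b(U, -5) + 1) = ((2 + 1)*(-2 - 3))*(2*(-5) + 1) = (3*(-5))*(-10 + 1) = -15*(-9) = 135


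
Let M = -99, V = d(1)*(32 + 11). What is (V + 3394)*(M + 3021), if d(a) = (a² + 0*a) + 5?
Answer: 10671144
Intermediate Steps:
d(a) = 5 + a² (d(a) = (a² + 0) + 5 = a² + 5 = 5 + a²)
V = 258 (V = (5 + 1²)*(32 + 11) = (5 + 1)*43 = 6*43 = 258)
(V + 3394)*(M + 3021) = (258 + 3394)*(-99 + 3021) = 3652*2922 = 10671144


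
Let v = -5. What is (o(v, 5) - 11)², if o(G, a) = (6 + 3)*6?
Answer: 1849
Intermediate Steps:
o(G, a) = 54 (o(G, a) = 9*6 = 54)
(o(v, 5) - 11)² = (54 - 11)² = 43² = 1849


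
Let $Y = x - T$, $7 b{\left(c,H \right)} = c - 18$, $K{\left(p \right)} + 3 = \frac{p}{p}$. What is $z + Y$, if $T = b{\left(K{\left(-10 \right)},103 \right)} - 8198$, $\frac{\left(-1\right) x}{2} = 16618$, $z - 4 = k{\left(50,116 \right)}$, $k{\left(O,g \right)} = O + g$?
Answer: $- \frac{174056}{7} \approx -24865.0$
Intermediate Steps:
$z = 170$ ($z = 4 + \left(50 + 116\right) = 4 + 166 = 170$)
$K{\left(p \right)} = -2$ ($K{\left(p \right)} = -3 + \frac{p}{p} = -3 + 1 = -2$)
$b{\left(c,H \right)} = - \frac{18}{7} + \frac{c}{7}$ ($b{\left(c,H \right)} = \frac{c - 18}{7} = \frac{-18 + c}{7} = - \frac{18}{7} + \frac{c}{7}$)
$x = -33236$ ($x = \left(-2\right) 16618 = -33236$)
$T = - \frac{57406}{7}$ ($T = \left(- \frac{18}{7} + \frac{1}{7} \left(-2\right)\right) - 8198 = \left(- \frac{18}{7} - \frac{2}{7}\right) - 8198 = - \frac{20}{7} - 8198 = - \frac{57406}{7} \approx -8200.9$)
$Y = - \frac{175246}{7}$ ($Y = -33236 - - \frac{57406}{7} = -33236 + \frac{57406}{7} = - \frac{175246}{7} \approx -25035.0$)
$z + Y = 170 - \frac{175246}{7} = - \frac{174056}{7}$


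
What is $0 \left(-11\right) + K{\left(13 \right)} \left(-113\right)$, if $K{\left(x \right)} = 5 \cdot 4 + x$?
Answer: $-3729$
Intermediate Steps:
$K{\left(x \right)} = 20 + x$
$0 \left(-11\right) + K{\left(13 \right)} \left(-113\right) = 0 \left(-11\right) + \left(20 + 13\right) \left(-113\right) = 0 + 33 \left(-113\right) = 0 - 3729 = -3729$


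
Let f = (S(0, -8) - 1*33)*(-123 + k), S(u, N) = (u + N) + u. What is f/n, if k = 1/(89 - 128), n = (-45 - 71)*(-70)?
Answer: 98359/158340 ≈ 0.62119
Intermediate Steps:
n = 8120 (n = -116*(-70) = 8120)
S(u, N) = N + 2*u (S(u, N) = (N + u) + u = N + 2*u)
k = -1/39 (k = 1/(-39) = -1/39 ≈ -0.025641)
f = 196718/39 (f = ((-8 + 2*0) - 1*33)*(-123 - 1/39) = ((-8 + 0) - 33)*(-4798/39) = (-8 - 33)*(-4798/39) = -41*(-4798/39) = 196718/39 ≈ 5044.1)
f/n = (196718/39)/8120 = (196718/39)*(1/8120) = 98359/158340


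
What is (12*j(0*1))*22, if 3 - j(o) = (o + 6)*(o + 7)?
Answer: -10296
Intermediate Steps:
j(o) = 3 - (6 + o)*(7 + o) (j(o) = 3 - (o + 6)*(o + 7) = 3 - (6 + o)*(7 + o))
(12*j(0*1))*22 = (12*(-39 - (0*1)² - 0))*22 = (12*(-39 - 1*0² - 13*0))*22 = (12*(-39 - 1*0 + 0))*22 = (12*(-39 + 0 + 0))*22 = (12*(-39))*22 = -468*22 = -10296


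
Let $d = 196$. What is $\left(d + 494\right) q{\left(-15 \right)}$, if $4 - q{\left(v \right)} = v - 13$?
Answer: $22080$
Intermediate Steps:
$q{\left(v \right)} = 17 - v$ ($q{\left(v \right)} = 4 - \left(v - 13\right) = 4 - \left(-13 + v\right) = 17 - v$)
$\left(d + 494\right) q{\left(-15 \right)} = \left(196 + 494\right) \left(17 - -15\right) = 690 \left(17 + 15\right) = 690 \cdot 32 = 22080$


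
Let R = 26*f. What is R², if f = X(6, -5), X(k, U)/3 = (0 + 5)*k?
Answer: 5475600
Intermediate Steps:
X(k, U) = 15*k (X(k, U) = 3*((0 + 5)*k) = 3*(5*k) = 15*k)
f = 90 (f = 15*6 = 90)
R = 2340 (R = 26*90 = 2340)
R² = 2340² = 5475600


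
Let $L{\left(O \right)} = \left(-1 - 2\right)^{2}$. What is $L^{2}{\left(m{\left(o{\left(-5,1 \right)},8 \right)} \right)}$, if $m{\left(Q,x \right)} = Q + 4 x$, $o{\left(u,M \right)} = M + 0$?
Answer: $81$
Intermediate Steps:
$o{\left(u,M \right)} = M$
$L{\left(O \right)} = 9$ ($L{\left(O \right)} = \left(-3\right)^{2} = 9$)
$L^{2}{\left(m{\left(o{\left(-5,1 \right)},8 \right)} \right)} = 9^{2} = 81$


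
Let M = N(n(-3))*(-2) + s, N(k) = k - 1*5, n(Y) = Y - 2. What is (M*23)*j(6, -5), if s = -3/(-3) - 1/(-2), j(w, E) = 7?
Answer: 6923/2 ≈ 3461.5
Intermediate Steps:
n(Y) = -2 + Y
s = 3/2 (s = -3*(-⅓) - 1*(-½) = 1 + ½ = 3/2 ≈ 1.5000)
N(k) = -5 + k (N(k) = k - 5 = -5 + k)
M = 43/2 (M = (-5 + (-2 - 3))*(-2) + 3/2 = (-5 - 5)*(-2) + 3/2 = -10*(-2) + 3/2 = 20 + 3/2 = 43/2 ≈ 21.500)
(M*23)*j(6, -5) = ((43/2)*23)*7 = (989/2)*7 = 6923/2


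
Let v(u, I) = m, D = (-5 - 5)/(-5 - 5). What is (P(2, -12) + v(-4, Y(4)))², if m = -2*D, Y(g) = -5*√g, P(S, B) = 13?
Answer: 121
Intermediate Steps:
D = 1 (D = -10/(-10) = -10*(-⅒) = 1)
m = -2 (m = -2*1 = -2)
v(u, I) = -2
(P(2, -12) + v(-4, Y(4)))² = (13 - 2)² = 11² = 121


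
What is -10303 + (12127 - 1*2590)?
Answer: -766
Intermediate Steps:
-10303 + (12127 - 1*2590) = -10303 + (12127 - 2590) = -10303 + 9537 = -766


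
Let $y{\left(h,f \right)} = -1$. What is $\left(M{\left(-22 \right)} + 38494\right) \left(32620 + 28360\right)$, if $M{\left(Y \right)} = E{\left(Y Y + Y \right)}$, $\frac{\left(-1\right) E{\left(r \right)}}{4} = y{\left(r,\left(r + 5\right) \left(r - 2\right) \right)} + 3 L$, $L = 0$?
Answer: $2347608040$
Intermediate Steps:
$E{\left(r \right)} = 4$ ($E{\left(r \right)} = - 4 \left(-1 + 3 \cdot 0\right) = - 4 \left(-1 + 0\right) = \left(-4\right) \left(-1\right) = 4$)
$M{\left(Y \right)} = 4$
$\left(M{\left(-22 \right)} + 38494\right) \left(32620 + 28360\right) = \left(4 + 38494\right) \left(32620 + 28360\right) = 38498 \cdot 60980 = 2347608040$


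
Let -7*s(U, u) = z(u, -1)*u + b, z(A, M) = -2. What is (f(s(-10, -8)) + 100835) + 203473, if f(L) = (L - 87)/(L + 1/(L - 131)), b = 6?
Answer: 6301898265/20707 ≈ 3.0434e+5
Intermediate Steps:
s(U, u) = -6/7 + 2*u/7 (s(U, u) = -(-2*u + 6)/7 = -(6 - 2*u)/7 = -6/7 + 2*u/7)
f(L) = (-87 + L)/(L + 1/(-131 + L))
(f(s(-10, -8)) + 100835) + 203473 = ((11397 + (-6/7 + (2/7)*(-8))**2 - 218*(-6/7 + (2/7)*(-8)))/(1 + (-6/7 + (2/7)*(-8))**2 - 131*(-6/7 + (2/7)*(-8))) + 100835) + 203473 = ((11397 + (-6/7 - 16/7)**2 - 218*(-6/7 - 16/7))/(1 + (-6/7 - 16/7)**2 - 131*(-6/7 - 16/7)) + 100835) + 203473 = ((11397 + (-22/7)**2 - 218*(-22/7))/(1 + (-22/7)**2 - 131*(-22/7)) + 100835) + 203473 = ((11397 + 484/49 + 4796/7)/(1 + 484/49 + 2882/7) + 100835) + 203473 = ((592509/49)/(20707/49) + 100835) + 203473 = ((49/20707)*(592509/49) + 100835) + 203473 = (592509/20707 + 100835) + 203473 = 2088582854/20707 + 203473 = 6301898265/20707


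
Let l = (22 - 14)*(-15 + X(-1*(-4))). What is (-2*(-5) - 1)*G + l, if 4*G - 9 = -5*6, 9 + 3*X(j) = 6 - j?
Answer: -2231/12 ≈ -185.92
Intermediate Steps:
X(j) = -1 - j/3 (X(j) = -3 + (6 - j)/3 = -3 + (2 - j/3) = -1 - j/3)
l = -416/3 (l = (22 - 14)*(-15 + (-1 - (-1)*(-4)/3)) = 8*(-15 + (-1 - ⅓*4)) = 8*(-15 + (-1 - 4/3)) = 8*(-15 - 7/3) = 8*(-52/3) = -416/3 ≈ -138.67)
G = -21/4 (G = 9/4 + (-5*6)/4 = 9/4 + (¼)*(-30) = 9/4 - 15/2 = -21/4 ≈ -5.2500)
(-2*(-5) - 1)*G + l = (-2*(-5) - 1)*(-21/4) - 416/3 = (10 - 1)*(-21/4) - 416/3 = 9*(-21/4) - 416/3 = -189/4 - 416/3 = -2231/12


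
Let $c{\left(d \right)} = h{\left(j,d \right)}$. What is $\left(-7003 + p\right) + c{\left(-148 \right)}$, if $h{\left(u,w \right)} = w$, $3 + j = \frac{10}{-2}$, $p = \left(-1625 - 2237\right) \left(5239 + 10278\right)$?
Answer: $-59933805$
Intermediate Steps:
$p = -59926654$ ($p = \left(-3862\right) 15517 = -59926654$)
$j = -8$ ($j = -3 + \frac{10}{-2} = -3 + 10 \left(- \frac{1}{2}\right) = -3 - 5 = -8$)
$c{\left(d \right)} = d$
$\left(-7003 + p\right) + c{\left(-148 \right)} = \left(-7003 - 59926654\right) - 148 = -59933657 - 148 = -59933805$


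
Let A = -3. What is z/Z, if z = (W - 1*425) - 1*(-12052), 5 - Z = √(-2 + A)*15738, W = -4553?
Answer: 7074/247684649 + 111330612*I*√5/1238423245 ≈ 2.8561e-5 + 0.20102*I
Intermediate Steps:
Z = 5 - 15738*I*√5 (Z = 5 - √(-2 - 3)*15738 = 5 - √(-5)*15738 = 5 - I*√5*15738 = 5 - 15738*I*√5 ≈ 5.0 - 35191.0*I)
z = 7074 (z = (-4553 - 1*425) - 1*(-12052) = (-4553 - 425) + 12052 = -4978 + 12052 = 7074)
z/Z = 7074/(5 - 15738*I*√5)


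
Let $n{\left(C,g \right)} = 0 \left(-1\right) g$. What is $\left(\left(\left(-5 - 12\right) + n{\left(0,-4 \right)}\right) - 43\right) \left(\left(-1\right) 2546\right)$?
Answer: $152760$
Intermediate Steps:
$n{\left(C,g \right)} = 0$ ($n{\left(C,g \right)} = 0 g = 0$)
$\left(\left(\left(-5 - 12\right) + n{\left(0,-4 \right)}\right) - 43\right) \left(\left(-1\right) 2546\right) = \left(\left(\left(-5 - 12\right) + 0\right) - 43\right) \left(\left(-1\right) 2546\right) = \left(\left(-17 + 0\right) - 43\right) \left(-2546\right) = \left(-17 - 43\right) \left(-2546\right) = \left(-60\right) \left(-2546\right) = 152760$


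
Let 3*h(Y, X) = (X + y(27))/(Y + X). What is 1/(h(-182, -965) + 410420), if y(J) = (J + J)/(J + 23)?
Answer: 86025/35306404598 ≈ 2.4365e-6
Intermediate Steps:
y(J) = 2*J/(23 + J) (y(J) = (2*J)/(23 + J) = 2*J/(23 + J))
h(Y, X) = (27/25 + X)/(3*(X + Y)) (h(Y, X) = ((X + 2*27/(23 + 27))/(Y + X))/3 = ((X + 2*27/50)/(X + Y))/3 = ((X + 2*27*(1/50))/(X + Y))/3 = ((X + 27/25)/(X + Y))/3 = ((27/25 + X)/(X + Y))/3 = (27/25 + X)/(3*(X + Y)))
1/(h(-182, -965) + 410420) = 1/((9/25 + (1/3)*(-965))/(-965 - 182) + 410420) = 1/((9/25 - 965/3)/(-1147) + 410420) = 1/(-1/1147*(-24098/75) + 410420) = 1/(24098/86025 + 410420) = 1/(35306404598/86025) = 86025/35306404598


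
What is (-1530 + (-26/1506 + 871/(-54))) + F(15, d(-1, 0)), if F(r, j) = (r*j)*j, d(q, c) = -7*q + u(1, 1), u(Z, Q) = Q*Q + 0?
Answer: -7944635/13554 ≈ -586.15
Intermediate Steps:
u(Z, Q) = Q² (u(Z, Q) = Q² + 0 = Q²)
d(q, c) = 1 - 7*q (d(q, c) = -7*q + 1² = -7*q + 1 = 1 - 7*q)
F(r, j) = r*j² (F(r, j) = (j*r)*j = r*j²)
(-1530 + (-26/1506 + 871/(-54))) + F(15, d(-1, 0)) = (-1530 + (-26/1506 + 871/(-54))) + 15*(1 - 7*(-1))² = (-1530 + (-26*1/1506 + 871*(-1/54))) + 15*(1 + 7)² = (-1530 + (-13/753 - 871/54)) + 15*8² = (-1530 - 218855/13554) + 15*64 = -20956475/13554 + 960 = -7944635/13554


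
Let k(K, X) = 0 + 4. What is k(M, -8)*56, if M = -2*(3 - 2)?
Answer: 224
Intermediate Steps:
M = -2 (M = -2*1 = -2)
k(K, X) = 4
k(M, -8)*56 = 4*56 = 224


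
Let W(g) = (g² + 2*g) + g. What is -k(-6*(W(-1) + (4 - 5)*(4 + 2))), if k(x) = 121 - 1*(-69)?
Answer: -190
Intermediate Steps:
W(g) = g² + 3*g
k(x) = 190 (k(x) = 121 + 69 = 190)
-k(-6*(W(-1) + (4 - 5)*(4 + 2))) = -1*190 = -190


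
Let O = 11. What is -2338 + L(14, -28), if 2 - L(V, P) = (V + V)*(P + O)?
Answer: -1860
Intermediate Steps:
L(V, P) = 2 - 2*V*(11 + P) (L(V, P) = 2 - (V + V)*(P + 11) = 2 - 2*V*(11 + P))
-2338 + L(14, -28) = -2338 + (2 - 22*14 - 2*(-28)*14) = -2338 + (2 - 308 + 784) = -2338 + 478 = -1860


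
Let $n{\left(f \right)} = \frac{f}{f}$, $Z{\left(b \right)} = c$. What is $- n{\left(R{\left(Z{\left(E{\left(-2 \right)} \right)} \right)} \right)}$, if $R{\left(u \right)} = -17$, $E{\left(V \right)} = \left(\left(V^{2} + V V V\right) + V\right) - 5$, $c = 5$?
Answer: $-1$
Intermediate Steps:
$E{\left(V \right)} = -5 + V + V^{2} + V^{3}$ ($E{\left(V \right)} = \left(\left(V^{2} + V^{2} V\right) + V\right) - 5 = \left(\left(V^{2} + V^{3}\right) + V\right) - 5 = \left(V + V^{2} + V^{3}\right) - 5 = -5 + V + V^{2} + V^{3}$)
$Z{\left(b \right)} = 5$
$n{\left(f \right)} = 1$
$- n{\left(R{\left(Z{\left(E{\left(-2 \right)} \right)} \right)} \right)} = \left(-1\right) 1 = -1$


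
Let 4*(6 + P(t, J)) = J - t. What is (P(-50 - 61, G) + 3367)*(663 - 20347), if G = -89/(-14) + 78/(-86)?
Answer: -5738863873/86 ≈ -6.6731e+7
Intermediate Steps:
G = 3281/602 (G = -89*(-1/14) + 78*(-1/86) = 89/14 - 39/43 = 3281/602 ≈ 5.4502)
P(t, J) = -6 - t/4 + J/4 (P(t, J) = -6 + (J - t)/4 = -6 + (-t/4 + J/4) = -6 - t/4 + J/4)
(P(-50 - 61, G) + 3367)*(663 - 20347) = ((-6 - (-50 - 61)/4 + (¼)*(3281/602)) + 3367)*(663 - 20347) = ((-6 - ¼*(-111) + 3281/2408) + 3367)*(-19684) = ((-6 + 111/4 + 3281/2408) + 3367)*(-19684) = (55655/2408 + 3367)*(-19684) = (8163391/2408)*(-19684) = -5738863873/86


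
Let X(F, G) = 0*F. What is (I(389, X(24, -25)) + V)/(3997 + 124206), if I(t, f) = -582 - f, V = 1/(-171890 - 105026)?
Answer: -161165113/35501461948 ≈ -0.0045397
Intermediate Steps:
X(F, G) = 0
V = -1/276916 (V = 1/(-276916) = -1/276916 ≈ -3.6112e-6)
(I(389, X(24, -25)) + V)/(3997 + 124206) = ((-582 - 1*0) - 1/276916)/(3997 + 124206) = ((-582 + 0) - 1/276916)/128203 = (-582 - 1/276916)*(1/128203) = -161165113/276916*1/128203 = -161165113/35501461948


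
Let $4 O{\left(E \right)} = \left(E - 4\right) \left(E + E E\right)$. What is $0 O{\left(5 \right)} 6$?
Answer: $0$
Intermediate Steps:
$O{\left(E \right)} = \frac{\left(-4 + E\right) \left(E + E^{2}\right)}{4}$ ($O{\left(E \right)} = \frac{\left(E - 4\right) \left(E + E E\right)}{4} = \frac{\left(-4 + E\right) \left(E + E^{2}\right)}{4}$)
$0 O{\left(5 \right)} 6 = 0 \cdot \frac{1}{4} \cdot 5 \left(-4 + 5^{2} - 15\right) 6 = 0 \cdot \frac{1}{4} \cdot 5 \left(-4 + 25 - 15\right) 6 = 0 \cdot \frac{1}{4} \cdot 5 \cdot 6 \cdot 6 = 0 \cdot \frac{15}{2} \cdot 6 = 0 \cdot 6 = 0$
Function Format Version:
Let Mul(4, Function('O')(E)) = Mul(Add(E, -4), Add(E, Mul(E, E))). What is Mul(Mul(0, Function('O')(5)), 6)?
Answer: 0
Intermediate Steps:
Function('O')(E) = Mul(Rational(1, 4), Add(-4, E), Add(E, Pow(E, 2))) (Function('O')(E) = Mul(Rational(1, 4), Mul(Add(E, -4), Add(E, Mul(E, E)))) = Mul(Rational(1, 4), Mul(Add(-4, E), Add(E, Pow(E, 2)))) = Mul(Rational(1, 4), Add(-4, E), Add(E, Pow(E, 2))))
Mul(Mul(0, Function('O')(5)), 6) = Mul(Mul(0, Mul(Rational(1, 4), 5, Add(-4, Pow(5, 2), Mul(-3, 5)))), 6) = Mul(Mul(0, Mul(Rational(1, 4), 5, Add(-4, 25, -15))), 6) = Mul(Mul(0, Mul(Rational(1, 4), 5, 6)), 6) = Mul(Mul(0, Rational(15, 2)), 6) = Mul(0, 6) = 0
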